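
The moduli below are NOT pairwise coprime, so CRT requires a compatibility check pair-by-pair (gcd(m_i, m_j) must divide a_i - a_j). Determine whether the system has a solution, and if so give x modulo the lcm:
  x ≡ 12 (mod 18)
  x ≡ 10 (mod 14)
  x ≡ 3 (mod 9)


Moduli 18, 14, 9 are not pairwise coprime, so CRT works modulo lcm(m_i) when all pairwise compatibility conditions hold.
Pairwise compatibility: gcd(m_i, m_j) must divide a_i - a_j for every pair.
Merge one congruence at a time:
  Start: x ≡ 12 (mod 18).
  Combine with x ≡ 10 (mod 14): gcd(18, 14) = 2; 10 - 12 = -2, which IS divisible by 2, so compatible.
    Write x = 12 + 18·t and substitute into x ≡ 10 (mod 14): 18·t ≡ 10 − 12 = -2 (mod 14).
    Divide the congruence (and modulus) by g = 2: 9·t ≡ -1 (mod 7).
    Reduce coefficients mod 7: 2·t ≡ 6 (mod 7).
    The inverse of 2 mod 7 is 4 (since 2·4 = 8 = 1·7 + 1), so t ≡ 4·6 = 24 ≡ 3 (mod 7).
    Then x = 12 + 18·3 = 66, valid modulo lcm(18, 14) = 126: x ≡ 66 (mod 126).
  Combine with x ≡ 3 (mod 9): gcd(126, 9) = 9; 3 - 66 = -63, which IS divisible by 9, so compatible.
    Write x = 66 + 126·t and substitute into x ≡ 3 (mod 9): 126·t ≡ 3 − 66 = -63 (mod 9).
    Divide the congruence (and modulus) by g = 9: 14·t ≡ -7 (mod 1).
    Modulo 1 every t works; take t = 0.
    Then x = 66 + 126·0 = 66, valid modulo lcm(126, 9) = 126: x ≡ 66 (mod 126).
Verify: 66 mod 18 = 12, 66 mod 14 = 10, 66 mod 9 = 3.

x ≡ 66 (mod 126).


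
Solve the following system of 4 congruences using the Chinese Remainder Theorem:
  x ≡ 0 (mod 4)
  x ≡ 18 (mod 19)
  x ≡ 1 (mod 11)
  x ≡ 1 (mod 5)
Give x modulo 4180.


Product of moduli M = 4 · 19 · 11 · 5 = 4180.
Merge one congruence at a time:
  Start: x ≡ 0 (mod 4).
  Combine with x ≡ 18 (mod 19); new modulus lcm = 76.
    Write x = 0 + 4·t and substitute into x ≡ 18 (mod 19): 4·t ≡ 18 − 0 = 18 (mod 19).
    The inverse of 4 mod 19 is 5 (since 4·5 = 20 = 1·19 + 1), so t ≡ 5·18 = 90 ≡ 14 (mod 19).
    Then x = 0 + 4·14 = 56, valid modulo lcm(4, 19) = 76: x ≡ 56 (mod 76).
  Combine with x ≡ 1 (mod 11); new modulus lcm = 836.
    Write x = 56 + 76·t and substitute into x ≡ 1 (mod 11): 76·t ≡ 1 − 56 = -55 (mod 11).
    Reduce coefficients mod 11: 10·t ≡ 0 (mod 11).
    The inverse of 10 mod 11 is 10 (since 10·10 = 100 = 9·11 + 1), so t ≡ 10·0 = 0 ≡ 0 (mod 11).
    Then x = 56 + 76·0 = 56, valid modulo lcm(76, 11) = 836: x ≡ 56 (mod 836).
  Combine with x ≡ 1 (mod 5); new modulus lcm = 4180.
    Write x = 56 + 836·t and substitute into x ≡ 1 (mod 5): 836·t ≡ 1 − 56 = -55 (mod 5).
    Reduce coefficients mod 5: 1·t ≡ 0 (mod 5).
    So t ≡ 0 (mod 5).
    Then x = 56 + 836·0 = 56, valid modulo lcm(836, 5) = 4180: x ≡ 56 (mod 4180).
Verify against each original: 56 mod 4 = 0, 56 mod 19 = 18, 56 mod 11 = 1, 56 mod 5 = 1.

x ≡ 56 (mod 4180).


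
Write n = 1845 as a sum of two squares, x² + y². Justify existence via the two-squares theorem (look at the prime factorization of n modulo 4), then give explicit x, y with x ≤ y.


Step 1: Factor n = 1845 = 3^2 · 5 · 41.
Step 2: Check the mod-4 condition on each prime factor: 3 ≡ 3 (mod 4), exponent 2 (must be even); 5 ≡ 1 (mod 4), exponent 1; 41 ≡ 1 (mod 4), exponent 1.
All primes ≡ 3 (mod 4) appear to even exponent (or don't appear), so by the two-squares theorem n IS expressible as a sum of two squares.
Step 3: Build a representation. Group n = k² · m with k = 3 and m = 5 · 41 = 205 (a product of primes ≡ 1 (mod 4)); a representation of m scales to one of n via (k·x)² + (k·y)² = k²(x² + y²). Each prime p ≡ 1 (mod 4) is itself a sum of two squares; find a² by testing p − a² for a perfect square:
  5: 5 − 1² = 4 = 2² ⇒ 5 = 1² + 2².
  41: 41 − 1² = 40, 41 − 2² = 37, 41 − 3² = 32, 41 − 4² = 25 = 5² ⇒ 41 = 4² + 5².
  Combine using the Brahmagupta–Fibonacci identity (a² + b²)(c² + d²) = (ac − bd)² + (ad + bc)² = (ac + bd)² + (ad − bc)²:
  5 · 41 = 205: from (1² + 2²)(4² + 5²), take (1·4 − 2·5, 1·5 + 2·4) = (4 − 10, 5 + 8) = (-6, 13); dropping signs (only squares matter) gives (6, 13); check 6² + 13² = 36 + 169 = 205 ✓.
  Scale by k = 3: (3·6, 3·13) = (18, 39).
Step 4: Order so x ≤ y and verify: 18² + 39² = 324 + 1521 = 1845 = n. ✓

n = 1845 = 18² + 39² (one valid representation with x ≤ y).


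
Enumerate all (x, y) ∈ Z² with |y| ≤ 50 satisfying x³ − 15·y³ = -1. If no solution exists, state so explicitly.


The equation is x³ - 15y³ = -1. For fixed y, x³ = 15·y³ − 1, so a solution requires the RHS to be a perfect cube.
Strategy: iterate y from -50 to 50, compute RHS = 15·y³ − 1, and check whether it is a (positive or negative) perfect cube.
Check small values of y:
  y = 0: RHS = -1 = (-1)³ ⇒ x = -1 works.
  y = 1: RHS = 14 is not a perfect cube.
  y = -1: RHS = -16 is not a perfect cube.
  y = 2: RHS = 119 is not a perfect cube.
  y = -2: RHS = -121 is not a perfect cube.
  y = 3: RHS = 404 is not a perfect cube.
  y = -3: RHS = -406 is not a perfect cube.
Continuing the search up to |y| = 50 finds no further solutions beyond those listed.
Collected solutions: (-1, 0).

Solutions (with |y| ≤ 50): (-1, 0).


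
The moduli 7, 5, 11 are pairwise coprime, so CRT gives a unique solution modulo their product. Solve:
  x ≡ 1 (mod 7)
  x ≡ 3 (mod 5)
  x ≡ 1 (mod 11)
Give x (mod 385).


Moduli 7, 5, 11 are pairwise coprime; by CRT there is a unique solution modulo M = 7 · 5 · 11 = 385.
Solve pairwise, accumulating the modulus:
  Start with x ≡ 1 (mod 7).
  Combine with x ≡ 3 (mod 5): since gcd(7, 5) = 1, we get a unique residue mod 35.
    Write x = 1 + 7·t and substitute into x ≡ 3 (mod 5): 7·t ≡ 3 − 1 = 2 (mod 5).
    Reduce coefficients mod 5: 2·t ≡ 2 (mod 5).
    The inverse of 2 mod 5 is 3 (since 2·3 = 6 = 1·5 + 1), so t ≡ 3·2 = 6 ≡ 1 (mod 5).
    Then x = 1 + 7·1 = 8, valid modulo lcm(7, 5) = 35: x ≡ 8 (mod 35).
  Combine with x ≡ 1 (mod 11): since gcd(35, 11) = 1, we get a unique residue mod 385.
    Write x = 8 + 35·t and substitute into x ≡ 1 (mod 11): 35·t ≡ 1 − 8 = -7 (mod 11).
    Reduce coefficients mod 11: 2·t ≡ 4 (mod 11).
    The inverse of 2 mod 11 is 6 (since 2·6 = 12 = 1·11 + 1), so t ≡ 6·4 = 24 ≡ 2 (mod 11).
    Then x = 8 + 35·2 = 78, valid modulo lcm(35, 11) = 385: x ≡ 78 (mod 385).
Verify: 78 mod 7 = 1 ✓, 78 mod 5 = 3 ✓, 78 mod 11 = 1 ✓.

x ≡ 78 (mod 385).


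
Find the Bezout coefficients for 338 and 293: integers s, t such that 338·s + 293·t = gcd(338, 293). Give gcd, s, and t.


Euclidean algorithm on (338, 293) — divide until remainder is 0:
  338 = 1 · 293 + 45
  293 = 6 · 45 + 23
  45 = 1 · 23 + 22
  23 = 1 · 22 + 1
  22 = 22 · 1 + 0
gcd(338, 293) = 1.
Track Bezout coefficients alongside the remainders: start with r₀ = 338 = a·1 + b·0 (s = 1, t = 0) and r₁ = 293 = a·0 + b·1 (s = 0, t = 1); each new remainder r_{k+1} = r_{k-1} − q_k·r_k inherits s_{k+1} = s_{k-1} − q_k·s_k, t_{k+1} = t_{k-1} − q_k·t_k, so r_k = a·s_k + b·t_k at every step:
  q = 1: r = 45, s = 1 − 1·0 = 1, t = 0 − 1·1 = -1  (check: 338·1 + 293·(-1) = 45)
  q = 6: r = 23, s = 0 − 6·1 = -6, t = 1 − 6·(-1) = 7  (check: 338·(-6) + 293·7 = 23)
  q = 1: r = 22, s = 1 − 1·(-6) = 7, t = -1 − 1·7 = -8  (check: 338·7 + 293·(-8) = 22)
  q = 1: r = 1, s = -6 − 1·7 = -13, t = 7 − 1·(-8) = 15  (check: 338·(-13) + 293·15 = 1)
The row with r = 1 (the gcd) gives the Bezout coefficients s = -13, t = 15.
Result: 338 · (-13) + 293 · (15) = 1.

gcd(338, 293) = 1; s = -13, t = 15 (check: 338·(-13) + 293·15 = 1).


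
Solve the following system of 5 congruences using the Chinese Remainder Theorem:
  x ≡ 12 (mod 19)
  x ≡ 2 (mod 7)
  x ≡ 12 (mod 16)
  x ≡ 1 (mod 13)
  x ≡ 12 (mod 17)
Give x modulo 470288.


Product of moduli M = 19 · 7 · 16 · 13 · 17 = 470288.
Merge one congruence at a time:
  Start: x ≡ 12 (mod 19).
  Combine with x ≡ 2 (mod 7); new modulus lcm = 133.
    Write x = 12 + 19·t and substitute into x ≡ 2 (mod 7): 19·t ≡ 2 − 12 = -10 (mod 7).
    Reduce coefficients mod 7: 5·t ≡ 4 (mod 7).
    The inverse of 5 mod 7 is 3 (since 5·3 = 15 = 2·7 + 1), so t ≡ 3·4 = 12 ≡ 5 (mod 7).
    Then x = 12 + 19·5 = 107, valid modulo lcm(19, 7) = 133: x ≡ 107 (mod 133).
  Combine with x ≡ 12 (mod 16); new modulus lcm = 2128.
    Write x = 107 + 133·t and substitute into x ≡ 12 (mod 16): 133·t ≡ 12 − 107 = -95 (mod 16).
    Reduce coefficients mod 16: 5·t ≡ 1 (mod 16).
    The inverse of 5 mod 16 is 13 (since 5·13 = 65 = 4·16 + 1), so t ≡ 13·1 = 13 ≡ 13 (mod 16).
    Then x = 107 + 133·13 = 1836, valid modulo lcm(133, 16) = 2128: x ≡ 1836 (mod 2128).
  Combine with x ≡ 1 (mod 13); new modulus lcm = 27664.
    Write x = 1836 + 2128·t and substitute into x ≡ 1 (mod 13): 2128·t ≡ 1 − 1836 = -1835 (mod 13).
    Reduce coefficients mod 13: 9·t ≡ 11 (mod 13).
    The inverse of 9 mod 13 is 3 (since 9·3 = 27 = 2·13 + 1), so t ≡ 3·11 = 33 ≡ 7 (mod 13).
    Then x = 1836 + 2128·7 = 16732, valid modulo lcm(2128, 13) = 27664: x ≡ 16732 (mod 27664).
  Combine with x ≡ 12 (mod 17); new modulus lcm = 470288.
    Write x = 16732 + 27664·t and substitute into x ≡ 12 (mod 17): 27664·t ≡ 12 − 16732 = -16720 (mod 17).
    Reduce coefficients mod 17: 5·t ≡ 8 (mod 17).
    The inverse of 5 mod 17 is 7 (since 5·7 = 35 = 2·17 + 1), so t ≡ 7·8 = 56 ≡ 5 (mod 17).
    Then x = 16732 + 27664·5 = 155052, valid modulo lcm(27664, 17) = 470288: x ≡ 155052 (mod 470288).
Verify against each original: 155052 mod 19 = 12, 155052 mod 7 = 2, 155052 mod 16 = 12, 155052 mod 13 = 1, 155052 mod 17 = 12.

x ≡ 155052 (mod 470288).


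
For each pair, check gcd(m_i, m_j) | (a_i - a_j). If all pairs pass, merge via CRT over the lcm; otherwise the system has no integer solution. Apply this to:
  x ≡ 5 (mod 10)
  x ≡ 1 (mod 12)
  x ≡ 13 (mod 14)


Moduli 10, 12, 14 are not pairwise coprime, so CRT works modulo lcm(m_i) when all pairwise compatibility conditions hold.
Pairwise compatibility: gcd(m_i, m_j) must divide a_i - a_j for every pair.
Merge one congruence at a time:
  Start: x ≡ 5 (mod 10).
  Combine with x ≡ 1 (mod 12): gcd(10, 12) = 2; 1 - 5 = -4, which IS divisible by 2, so compatible.
    Write x = 5 + 10·t and substitute into x ≡ 1 (mod 12): 10·t ≡ 1 − 5 = -4 (mod 12).
    Divide the congruence (and modulus) by g = 2: 5·t ≡ -2 (mod 6).
    Reduce coefficients mod 6: 5·t ≡ 4 (mod 6).
    The inverse of 5 mod 6 is 5 (since 5·5 = 25 = 4·6 + 1), so t ≡ 5·4 = 20 ≡ 2 (mod 6).
    Then x = 5 + 10·2 = 25, valid modulo lcm(10, 12) = 60: x ≡ 25 (mod 60).
  Combine with x ≡ 13 (mod 14): gcd(60, 14) = 2; 13 - 25 = -12, which IS divisible by 2, so compatible.
    Write x = 25 + 60·t and substitute into x ≡ 13 (mod 14): 60·t ≡ 13 − 25 = -12 (mod 14).
    Divide the congruence (and modulus) by g = 2: 30·t ≡ -6 (mod 7).
    Reduce coefficients mod 7: 2·t ≡ 1 (mod 7).
    The inverse of 2 mod 7 is 4 (since 2·4 = 8 = 1·7 + 1), so t ≡ 4·1 = 4 ≡ 4 (mod 7).
    Then x = 25 + 60·4 = 265, valid modulo lcm(60, 14) = 420: x ≡ 265 (mod 420).
Verify: 265 mod 10 = 5, 265 mod 12 = 1, 265 mod 14 = 13.

x ≡ 265 (mod 420).


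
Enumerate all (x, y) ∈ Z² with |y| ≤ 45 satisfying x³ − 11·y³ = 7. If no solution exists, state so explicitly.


The equation is x³ - 11y³ = 7. For fixed y, x³ = 11·y³ + 7, so a solution requires the RHS to be a perfect cube.
Strategy: iterate y from -45 to 45, compute RHS = 11·y³ + 7, and check whether it is a (positive or negative) perfect cube.
Check small values of y:
  y = 0: RHS = 7 is not a perfect cube.
  y = 1: RHS = 18 is not a perfect cube.
  y = -1: RHS = -4 is not a perfect cube.
  y = 2: RHS = 95 is not a perfect cube.
  y = -2: RHS = -81 is not a perfect cube.
  y = 3: RHS = 304 is not a perfect cube.
  y = -3: RHS = -290 is not a perfect cube.
Continuing the search up to |y| = 45 finds no solutions either.
No (x, y) in the scanned range satisfies the equation.

No integer solutions with |y| ≤ 45.


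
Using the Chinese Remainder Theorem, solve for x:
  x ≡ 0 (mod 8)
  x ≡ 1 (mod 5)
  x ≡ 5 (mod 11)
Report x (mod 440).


Moduli 8, 5, 11 are pairwise coprime; by CRT there is a unique solution modulo M = 8 · 5 · 11 = 440.
Solve pairwise, accumulating the modulus:
  Start with x ≡ 0 (mod 8).
  Combine with x ≡ 1 (mod 5): since gcd(8, 5) = 1, we get a unique residue mod 40.
    Write x = 0 + 8·t and substitute into x ≡ 1 (mod 5): 8·t ≡ 1 − 0 = 1 (mod 5).
    Reduce coefficients mod 5: 3·t ≡ 1 (mod 5).
    The inverse of 3 mod 5 is 2 (since 3·2 = 6 = 1·5 + 1), so t ≡ 2·1 = 2 ≡ 2 (mod 5).
    Then x = 0 + 8·2 = 16, valid modulo lcm(8, 5) = 40: x ≡ 16 (mod 40).
  Combine with x ≡ 5 (mod 11): since gcd(40, 11) = 1, we get a unique residue mod 440.
    Write x = 16 + 40·t and substitute into x ≡ 5 (mod 11): 40·t ≡ 5 − 16 = -11 (mod 11).
    Reduce coefficients mod 11: 7·t ≡ 0 (mod 11).
    The inverse of 7 mod 11 is 8 (since 7·8 = 56 = 5·11 + 1), so t ≡ 8·0 = 0 ≡ 0 (mod 11).
    Then x = 16 + 40·0 = 16, valid modulo lcm(40, 11) = 440: x ≡ 16 (mod 440).
Verify: 16 mod 8 = 0 ✓, 16 mod 5 = 1 ✓, 16 mod 11 = 5 ✓.

x ≡ 16 (mod 440).


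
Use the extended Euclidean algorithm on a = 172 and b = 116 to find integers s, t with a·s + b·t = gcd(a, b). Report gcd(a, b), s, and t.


Euclidean algorithm on (172, 116) — divide until remainder is 0:
  172 = 1 · 116 + 56
  116 = 2 · 56 + 4
  56 = 14 · 4 + 0
gcd(172, 116) = 4.
Track Bezout coefficients alongside the remainders: start with r₀ = 172 = a·1 + b·0 (s = 1, t = 0) and r₁ = 116 = a·0 + b·1 (s = 0, t = 1); each new remainder r_{k+1} = r_{k-1} − q_k·r_k inherits s_{k+1} = s_{k-1} − q_k·s_k, t_{k+1} = t_{k-1} − q_k·t_k, so r_k = a·s_k + b·t_k at every step:
  q = 1: r = 56, s = 1 − 1·0 = 1, t = 0 − 1·1 = -1  (check: 172·1 + 116·(-1) = 56)
  q = 2: r = 4, s = 0 − 2·1 = -2, t = 1 − 2·(-1) = 3  (check: 172·(-2) + 116·3 = 4)
The row with r = 4 (the gcd) gives the Bezout coefficients s = -2, t = 3.
Result: 172 · (-2) + 116 · (3) = 4.

gcd(172, 116) = 4; s = -2, t = 3 (check: 172·(-2) + 116·3 = 4).


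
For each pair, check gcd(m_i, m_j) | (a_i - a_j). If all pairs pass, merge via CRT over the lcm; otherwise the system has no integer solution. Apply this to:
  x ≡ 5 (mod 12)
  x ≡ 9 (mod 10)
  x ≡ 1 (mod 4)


Moduli 12, 10, 4 are not pairwise coprime, so CRT works modulo lcm(m_i) when all pairwise compatibility conditions hold.
Pairwise compatibility: gcd(m_i, m_j) must divide a_i - a_j for every pair.
Merge one congruence at a time:
  Start: x ≡ 5 (mod 12).
  Combine with x ≡ 9 (mod 10): gcd(12, 10) = 2; 9 - 5 = 4, which IS divisible by 2, so compatible.
    Write x = 5 + 12·t and substitute into x ≡ 9 (mod 10): 12·t ≡ 9 − 5 = 4 (mod 10).
    Divide the congruence (and modulus) by g = 2: 6·t ≡ 2 (mod 5).
    Reduce coefficients mod 5: 1·t ≡ 2 (mod 5).
    So t ≡ 2 (mod 5).
    Then x = 5 + 12·2 = 29, valid modulo lcm(12, 10) = 60: x ≡ 29 (mod 60).
  Combine with x ≡ 1 (mod 4): gcd(60, 4) = 4; 1 - 29 = -28, which IS divisible by 4, so compatible.
    Write x = 29 + 60·t and substitute into x ≡ 1 (mod 4): 60·t ≡ 1 − 29 = -28 (mod 4).
    Divide the congruence (and modulus) by g = 4: 15·t ≡ -7 (mod 1).
    Modulo 1 every t works; take t = 0.
    Then x = 29 + 60·0 = 29, valid modulo lcm(60, 4) = 60: x ≡ 29 (mod 60).
Verify: 29 mod 12 = 5, 29 mod 10 = 9, 29 mod 4 = 1.

x ≡ 29 (mod 60).


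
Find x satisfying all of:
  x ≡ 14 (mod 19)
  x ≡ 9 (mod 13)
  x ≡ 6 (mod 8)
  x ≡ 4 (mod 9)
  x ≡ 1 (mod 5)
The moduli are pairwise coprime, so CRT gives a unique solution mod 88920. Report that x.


Product of moduli M = 19 · 13 · 8 · 9 · 5 = 88920.
Merge one congruence at a time:
  Start: x ≡ 14 (mod 19).
  Combine with x ≡ 9 (mod 13); new modulus lcm = 247.
    Write x = 14 + 19·t and substitute into x ≡ 9 (mod 13): 19·t ≡ 9 − 14 = -5 (mod 13).
    Reduce coefficients mod 13: 6·t ≡ 8 (mod 13).
    The inverse of 6 mod 13 is 11 (since 6·11 = 66 = 5·13 + 1), so t ≡ 11·8 = 88 ≡ 10 (mod 13).
    Then x = 14 + 19·10 = 204, valid modulo lcm(19, 13) = 247: x ≡ 204 (mod 247).
  Combine with x ≡ 6 (mod 8); new modulus lcm = 1976.
    Write x = 204 + 247·t and substitute into x ≡ 6 (mod 8): 247·t ≡ 6 − 204 = -198 (mod 8).
    Reduce coefficients mod 8: 7·t ≡ 2 (mod 8).
    The inverse of 7 mod 8 is 7 (since 7·7 = 49 = 6·8 + 1), so t ≡ 7·2 = 14 ≡ 6 (mod 8).
    Then x = 204 + 247·6 = 1686, valid modulo lcm(247, 8) = 1976: x ≡ 1686 (mod 1976).
  Combine with x ≡ 4 (mod 9); new modulus lcm = 17784.
    Write x = 1686 + 1976·t and substitute into x ≡ 4 (mod 9): 1976·t ≡ 4 − 1686 = -1682 (mod 9).
    Reduce coefficients mod 9: 5·t ≡ 1 (mod 9).
    The inverse of 5 mod 9 is 2 (since 5·2 = 10 = 1·9 + 1), so t ≡ 2·1 = 2 ≡ 2 (mod 9).
    Then x = 1686 + 1976·2 = 5638, valid modulo lcm(1976, 9) = 17784: x ≡ 5638 (mod 17784).
  Combine with x ≡ 1 (mod 5); new modulus lcm = 88920.
    Write x = 5638 + 17784·t and substitute into x ≡ 1 (mod 5): 17784·t ≡ 1 − 5638 = -5637 (mod 5).
    Reduce coefficients mod 5: 4·t ≡ 3 (mod 5).
    The inverse of 4 mod 5 is 4 (since 4·4 = 16 = 3·5 + 1), so t ≡ 4·3 = 12 ≡ 2 (mod 5).
    Then x = 5638 + 17784·2 = 41206, valid modulo lcm(17784, 5) = 88920: x ≡ 41206 (mod 88920).
Verify against each original: 41206 mod 19 = 14, 41206 mod 13 = 9, 41206 mod 8 = 6, 41206 mod 9 = 4, 41206 mod 5 = 1.

x ≡ 41206 (mod 88920).


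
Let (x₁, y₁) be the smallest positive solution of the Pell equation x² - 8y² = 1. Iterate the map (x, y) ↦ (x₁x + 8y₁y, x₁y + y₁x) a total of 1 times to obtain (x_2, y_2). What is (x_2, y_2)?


Step 1: Find the fundamental solution (x₁, y₁) of x² - 8y² = 1.
  Expand √8 as a continued fraction. a₀ = ⌊√8⌋ = 2; iterate m_{k+1} = d_k·a_k − m_k, d_{k+1} = (8 − m_{k+1}²)/d_k, a_{k+1} = ⌊(a₀ + m_{k+1})/d_{k+1}⌋ (starting m₀ = 0, d₀ = 1), with convergents p_k = a_k·p_{k-1} + p_{k-2}, q_k = a_k·q_{k-1} + q_{k-2} (p₋₁ = 1, q₋₁ = 0):
  k = 0: a₀ = 2; p₀/q₀ = 2/1; p₀² − 8·q₀² = 4 − 8 = -4.
  k = 1: m = 2, d = 4, a = ⌊(2 + 2)/4⌋ = 1; p/q = (1·2 + 1)/(1·1 + 0) = 3/1; p² − 8·q² = 9 − 8 = 1.
  The first convergent with p² − 8·q² = 1 gives the fundamental solution (x₁, y₁) = (3, 1).
Step 2: Apply the recurrence (x_{n+1}, y_{n+1}) = (x₁x_n + 8y₁y_n, x₁y_n + y₁x_n) repeatedly.
  From (x_1, y_1) = (3, 1): x_2 = 3·3 + 8·1·1 = 17; y_2 = 3·1 + 1·3 = 6.
Step 3: Verify x_2² - 8·y_2² = 289 - 288 = 1 (should be 1). ✓

(x_1, y_1) = (3, 1); (x_2, y_2) = (17, 6).


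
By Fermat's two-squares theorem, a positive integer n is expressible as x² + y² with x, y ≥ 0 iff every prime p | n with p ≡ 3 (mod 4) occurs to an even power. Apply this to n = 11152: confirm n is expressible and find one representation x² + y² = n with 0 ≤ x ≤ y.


Step 1: Factor n = 11152 = 2^4 · 17 · 41.
Step 2: Check the mod-4 condition on each prime factor: 2 = 2 (special); 17 ≡ 1 (mod 4), exponent 1; 41 ≡ 1 (mod 4), exponent 1.
All primes ≡ 3 (mod 4) appear to even exponent (or don't appear), so by the two-squares theorem n IS expressible as a sum of two squares.
Step 3: Build a representation. Group n = k² · m with k = 4 and m = 17 · 41 = 697 (a product of primes ≡ 1 (mod 4)); a representation of m scales to one of n via (k·x)² + (k·y)² = k²(x² + y²). Each prime p ≡ 1 (mod 4) is itself a sum of two squares; find a² by testing p − a² for a perfect square:
  17: 17 − 1² = 16 = 4² ⇒ 17 = 1² + 4².
  41: 41 − 1² = 40, 41 − 2² = 37, 41 − 3² = 32, 41 − 4² = 25 = 5² ⇒ 41 = 4² + 5².
  Combine using the Brahmagupta–Fibonacci identity (a² + b²)(c² + d²) = (ac − bd)² + (ad + bc)² = (ac + bd)² + (ad − bc)²:
  17 · 41 = 697: from (1² + 4²)(4² + 5²), take (1·4 − 4·5, 1·5 + 4·4) = (4 − 20, 5 + 16) = (-16, 21); dropping signs (only squares matter) gives (16, 21); check 16² + 21² = 256 + 441 = 697 ✓.
  Scale by k = 4: (4·16, 4·21) = (64, 84).
Step 4: Order so x ≤ y and verify: 64² + 84² = 4096 + 7056 = 11152 = n. ✓

n = 11152 = 64² + 84² (one valid representation with x ≤ y).


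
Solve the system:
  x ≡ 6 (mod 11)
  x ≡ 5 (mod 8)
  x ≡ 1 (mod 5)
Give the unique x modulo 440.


Moduli 11, 8, 5 are pairwise coprime; by CRT there is a unique solution modulo M = 11 · 8 · 5 = 440.
Solve pairwise, accumulating the modulus:
  Start with x ≡ 6 (mod 11).
  Combine with x ≡ 5 (mod 8): since gcd(11, 8) = 1, we get a unique residue mod 88.
    Write x = 6 + 11·t and substitute into x ≡ 5 (mod 8): 11·t ≡ 5 − 6 = -1 (mod 8).
    Reduce coefficients mod 8: 3·t ≡ 7 (mod 8).
    The inverse of 3 mod 8 is 3 (since 3·3 = 9 = 1·8 + 1), so t ≡ 3·7 = 21 ≡ 5 (mod 8).
    Then x = 6 + 11·5 = 61, valid modulo lcm(11, 8) = 88: x ≡ 61 (mod 88).
  Combine with x ≡ 1 (mod 5): since gcd(88, 5) = 1, we get a unique residue mod 440.
    Write x = 61 + 88·t and substitute into x ≡ 1 (mod 5): 88·t ≡ 1 − 61 = -60 (mod 5).
    Reduce coefficients mod 5: 3·t ≡ 0 (mod 5).
    The inverse of 3 mod 5 is 2 (since 3·2 = 6 = 1·5 + 1), so t ≡ 2·0 = 0 ≡ 0 (mod 5).
    Then x = 61 + 88·0 = 61, valid modulo lcm(88, 5) = 440: x ≡ 61 (mod 440).
Verify: 61 mod 11 = 6 ✓, 61 mod 8 = 5 ✓, 61 mod 5 = 1 ✓.

x ≡ 61 (mod 440).


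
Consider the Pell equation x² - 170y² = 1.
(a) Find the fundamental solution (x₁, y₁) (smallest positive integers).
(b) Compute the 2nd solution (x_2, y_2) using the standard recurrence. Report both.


Step 1: Find the fundamental solution (x₁, y₁) of x² - 170y² = 1.
  Expand √170 as a continued fraction. a₀ = ⌊√170⌋ = 13; iterate m_{k+1} = d_k·a_k − m_k, d_{k+1} = (170 − m_{k+1}²)/d_k, a_{k+1} = ⌊(a₀ + m_{k+1})/d_{k+1}⌋ (starting m₀ = 0, d₀ = 1), with convergents p_k = a_k·p_{k-1} + p_{k-2}, q_k = a_k·q_{k-1} + q_{k-2} (p₋₁ = 1, q₋₁ = 0):
  k = 0: a₀ = 13; p₀/q₀ = 13/1; p₀² − 170·q₀² = 169 − 170 = -1.
  k = 1: m = 13, d = 1, a = ⌊(13 + 13)/1⌋ = 26; p/q = (26·13 + 1)/(26·1 + 0) = 339/26; p² − 170·q² = 114921 − 114920 = 1.
  The first convergent with p² − 170·q² = 1 gives the fundamental solution (x₁, y₁) = (339, 26).
Step 2: Apply the recurrence (x_{n+1}, y_{n+1}) = (x₁x_n + 170y₁y_n, x₁y_n + y₁x_n) repeatedly.
  From (x_1, y_1) = (339, 26): x_2 = 339·339 + 170·26·26 = 229841; y_2 = 339·26 + 26·339 = 17628.
Step 3: Verify x_2² - 170·y_2² = 52826885281 - 52826885280 = 1 (should be 1). ✓

(x_1, y_1) = (339, 26); (x_2, y_2) = (229841, 17628).


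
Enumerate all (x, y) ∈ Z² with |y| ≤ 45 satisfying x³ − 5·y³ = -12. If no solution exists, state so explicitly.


The equation is x³ - 5y³ = -12. For fixed y, x³ = 5·y³ − 12, so a solution requires the RHS to be a perfect cube.
Strategy: iterate y from -45 to 45, compute RHS = 5·y³ − 12, and check whether it is a (positive or negative) perfect cube.
Check small values of y:
  y = 0: RHS = -12 is not a perfect cube.
  y = 1: RHS = -7 is not a perfect cube.
  y = -1: RHS = -17 is not a perfect cube.
  y = 2: RHS = 28 is not a perfect cube.
  y = -2: RHS = -52 is not a perfect cube.
  y = 3: RHS = 123 is not a perfect cube.
  y = -3: RHS = -147 is not a perfect cube.
Continuing the search up to |y| = 45 finds no solutions either.
No (x, y) in the scanned range satisfies the equation.

No integer solutions with |y| ≤ 45.


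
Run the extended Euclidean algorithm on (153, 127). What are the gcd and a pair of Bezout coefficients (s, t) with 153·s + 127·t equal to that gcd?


Euclidean algorithm on (153, 127) — divide until remainder is 0:
  153 = 1 · 127 + 26
  127 = 4 · 26 + 23
  26 = 1 · 23 + 3
  23 = 7 · 3 + 2
  3 = 1 · 2 + 1
  2 = 2 · 1 + 0
gcd(153, 127) = 1.
Track Bezout coefficients alongside the remainders: start with r₀ = 153 = a·1 + b·0 (s = 1, t = 0) and r₁ = 127 = a·0 + b·1 (s = 0, t = 1); each new remainder r_{k+1} = r_{k-1} − q_k·r_k inherits s_{k+1} = s_{k-1} − q_k·s_k, t_{k+1} = t_{k-1} − q_k·t_k, so r_k = a·s_k + b·t_k at every step:
  q = 1: r = 26, s = 1 − 1·0 = 1, t = 0 − 1·1 = -1  (check: 153·1 + 127·(-1) = 26)
  q = 4: r = 23, s = 0 − 4·1 = -4, t = 1 − 4·(-1) = 5  (check: 153·(-4) + 127·5 = 23)
  q = 1: r = 3, s = 1 − 1·(-4) = 5, t = -1 − 1·5 = -6  (check: 153·5 + 127·(-6) = 3)
  q = 7: r = 2, s = -4 − 7·5 = -39, t = 5 − 7·(-6) = 47  (check: 153·(-39) + 127·47 = 2)
  q = 1: r = 1, s = 5 − 1·(-39) = 44, t = -6 − 1·47 = -53  (check: 153·44 + 127·(-53) = 1)
The row with r = 1 (the gcd) gives the Bezout coefficients s = 44, t = -53.
Result: 153 · (44) + 127 · (-53) = 1.

gcd(153, 127) = 1; s = 44, t = -53 (check: 153·44 + 127·(-53) = 1).


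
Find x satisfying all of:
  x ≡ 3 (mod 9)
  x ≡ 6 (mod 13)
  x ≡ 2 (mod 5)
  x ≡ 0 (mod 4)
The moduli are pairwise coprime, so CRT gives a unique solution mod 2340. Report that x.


Product of moduli M = 9 · 13 · 5 · 4 = 2340.
Merge one congruence at a time:
  Start: x ≡ 3 (mod 9).
  Combine with x ≡ 6 (mod 13); new modulus lcm = 117.
    Write x = 3 + 9·t and substitute into x ≡ 6 (mod 13): 9·t ≡ 6 − 3 = 3 (mod 13).
    The inverse of 9 mod 13 is 3 (since 9·3 = 27 = 2·13 + 1), so t ≡ 3·3 = 9 ≡ 9 (mod 13).
    Then x = 3 + 9·9 = 84, valid modulo lcm(9, 13) = 117: x ≡ 84 (mod 117).
  Combine with x ≡ 2 (mod 5); new modulus lcm = 585.
    Write x = 84 + 117·t and substitute into x ≡ 2 (mod 5): 117·t ≡ 2 − 84 = -82 (mod 5).
    Reduce coefficients mod 5: 2·t ≡ 3 (mod 5).
    The inverse of 2 mod 5 is 3 (since 2·3 = 6 = 1·5 + 1), so t ≡ 3·3 = 9 ≡ 4 (mod 5).
    Then x = 84 + 117·4 = 552, valid modulo lcm(117, 5) = 585: x ≡ 552 (mod 585).
  Combine with x ≡ 0 (mod 4); new modulus lcm = 2340.
    Write x = 552 + 585·t and substitute into x ≡ 0 (mod 4): 585·t ≡ 0 − 552 = -552 (mod 4).
    Reduce coefficients mod 4: 1·t ≡ 0 (mod 4).
    So t ≡ 0 (mod 4).
    Then x = 552 + 585·0 = 552, valid modulo lcm(585, 4) = 2340: x ≡ 552 (mod 2340).
Verify against each original: 552 mod 9 = 3, 552 mod 13 = 6, 552 mod 5 = 2, 552 mod 4 = 0.

x ≡ 552 (mod 2340).


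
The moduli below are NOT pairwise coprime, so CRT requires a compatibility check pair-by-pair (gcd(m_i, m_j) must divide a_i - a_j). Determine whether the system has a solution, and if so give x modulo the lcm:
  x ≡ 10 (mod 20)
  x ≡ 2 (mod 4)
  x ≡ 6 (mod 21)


Moduli 20, 4, 21 are not pairwise coprime, so CRT works modulo lcm(m_i) when all pairwise compatibility conditions hold.
Pairwise compatibility: gcd(m_i, m_j) must divide a_i - a_j for every pair.
Merge one congruence at a time:
  Start: x ≡ 10 (mod 20).
  Combine with x ≡ 2 (mod 4): gcd(20, 4) = 4; 2 - 10 = -8, which IS divisible by 4, so compatible.
    Write x = 10 + 20·t and substitute into x ≡ 2 (mod 4): 20·t ≡ 2 − 10 = -8 (mod 4).
    Divide the congruence (and modulus) by g = 4: 5·t ≡ -2 (mod 1).
    Modulo 1 every t works; take t = 0.
    Then x = 10 + 20·0 = 10, valid modulo lcm(20, 4) = 20: x ≡ 10 (mod 20).
  Combine with x ≡ 6 (mod 21): gcd(20, 21) = 1; 6 - 10 = -4, which IS divisible by 1, so compatible.
    Write x = 10 + 20·t and substitute into x ≡ 6 (mod 21): 20·t ≡ 6 − 10 = -4 (mod 21).
    Reduce coefficients mod 21: 20·t ≡ 17 (mod 21).
    The inverse of 20 mod 21 is 20 (since 20·20 = 400 = 19·21 + 1), so t ≡ 20·17 = 340 ≡ 4 (mod 21).
    Then x = 10 + 20·4 = 90, valid modulo lcm(20, 21) = 420: x ≡ 90 (mod 420).
Verify: 90 mod 20 = 10, 90 mod 4 = 2, 90 mod 21 = 6.

x ≡ 90 (mod 420).


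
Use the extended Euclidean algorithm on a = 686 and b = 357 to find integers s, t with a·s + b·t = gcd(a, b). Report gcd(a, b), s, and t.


Euclidean algorithm on (686, 357) — divide until remainder is 0:
  686 = 1 · 357 + 329
  357 = 1 · 329 + 28
  329 = 11 · 28 + 21
  28 = 1 · 21 + 7
  21 = 3 · 7 + 0
gcd(686, 357) = 7.
Track Bezout coefficients alongside the remainders: start with r₀ = 686 = a·1 + b·0 (s = 1, t = 0) and r₁ = 357 = a·0 + b·1 (s = 0, t = 1); each new remainder r_{k+1} = r_{k-1} − q_k·r_k inherits s_{k+1} = s_{k-1} − q_k·s_k, t_{k+1} = t_{k-1} − q_k·t_k, so r_k = a·s_k + b·t_k at every step:
  q = 1: r = 329, s = 1 − 1·0 = 1, t = 0 − 1·1 = -1  (check: 686·1 + 357·(-1) = 329)
  q = 1: r = 28, s = 0 − 1·1 = -1, t = 1 − 1·(-1) = 2  (check: 686·(-1) + 357·2 = 28)
  q = 11: r = 21, s = 1 − 11·(-1) = 12, t = -1 − 11·2 = -23  (check: 686·12 + 357·(-23) = 21)
  q = 1: r = 7, s = -1 − 1·12 = -13, t = 2 − 1·(-23) = 25  (check: 686·(-13) + 357·25 = 7)
The row with r = 7 (the gcd) gives the Bezout coefficients s = -13, t = 25.
Result: 686 · (-13) + 357 · (25) = 7.

gcd(686, 357) = 7; s = -13, t = 25 (check: 686·(-13) + 357·25 = 7).


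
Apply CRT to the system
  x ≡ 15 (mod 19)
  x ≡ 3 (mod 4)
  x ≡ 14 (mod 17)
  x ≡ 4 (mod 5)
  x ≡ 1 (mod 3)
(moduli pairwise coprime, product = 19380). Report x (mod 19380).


Product of moduli M = 19 · 4 · 17 · 5 · 3 = 19380.
Merge one congruence at a time:
  Start: x ≡ 15 (mod 19).
  Combine with x ≡ 3 (mod 4); new modulus lcm = 76.
    Write x = 15 + 19·t and substitute into x ≡ 3 (mod 4): 19·t ≡ 3 − 15 = -12 (mod 4).
    Reduce coefficients mod 4: 3·t ≡ 0 (mod 4).
    The inverse of 3 mod 4 is 3 (since 3·3 = 9 = 2·4 + 1), so t ≡ 3·0 = 0 ≡ 0 (mod 4).
    Then x = 15 + 19·0 = 15, valid modulo lcm(19, 4) = 76: x ≡ 15 (mod 76).
  Combine with x ≡ 14 (mod 17); new modulus lcm = 1292.
    Write x = 15 + 76·t and substitute into x ≡ 14 (mod 17): 76·t ≡ 14 − 15 = -1 (mod 17).
    Reduce coefficients mod 17: 8·t ≡ 16 (mod 17).
    The inverse of 8 mod 17 is 15 (since 8·15 = 120 = 7·17 + 1), so t ≡ 15·16 = 240 ≡ 2 (mod 17).
    Then x = 15 + 76·2 = 167, valid modulo lcm(76, 17) = 1292: x ≡ 167 (mod 1292).
  Combine with x ≡ 4 (mod 5); new modulus lcm = 6460.
    Write x = 167 + 1292·t and substitute into x ≡ 4 (mod 5): 1292·t ≡ 4 − 167 = -163 (mod 5).
    Reduce coefficients mod 5: 2·t ≡ 2 (mod 5).
    The inverse of 2 mod 5 is 3 (since 2·3 = 6 = 1·5 + 1), so t ≡ 3·2 = 6 ≡ 1 (mod 5).
    Then x = 167 + 1292·1 = 1459, valid modulo lcm(1292, 5) = 6460: x ≡ 1459 (mod 6460).
  Combine with x ≡ 1 (mod 3); new modulus lcm = 19380.
    Write x = 1459 + 6460·t and substitute into x ≡ 1 (mod 3): 6460·t ≡ 1 − 1459 = -1458 (mod 3).
    Reduce coefficients mod 3: 1·t ≡ 0 (mod 3).
    So t ≡ 0 (mod 3).
    Then x = 1459 + 6460·0 = 1459, valid modulo lcm(6460, 3) = 19380: x ≡ 1459 (mod 19380).
Verify against each original: 1459 mod 19 = 15, 1459 mod 4 = 3, 1459 mod 17 = 14, 1459 mod 5 = 4, 1459 mod 3 = 1.

x ≡ 1459 (mod 19380).


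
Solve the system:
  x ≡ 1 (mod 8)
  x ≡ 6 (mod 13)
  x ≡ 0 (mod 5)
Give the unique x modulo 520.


Moduli 8, 13, 5 are pairwise coprime; by CRT there is a unique solution modulo M = 8 · 13 · 5 = 520.
Solve pairwise, accumulating the modulus:
  Start with x ≡ 1 (mod 8).
  Combine with x ≡ 6 (mod 13): since gcd(8, 13) = 1, we get a unique residue mod 104.
    Write x = 1 + 8·t and substitute into x ≡ 6 (mod 13): 8·t ≡ 6 − 1 = 5 (mod 13).
    The inverse of 8 mod 13 is 5 (since 8·5 = 40 = 3·13 + 1), so t ≡ 5·5 = 25 ≡ 12 (mod 13).
    Then x = 1 + 8·12 = 97, valid modulo lcm(8, 13) = 104: x ≡ 97 (mod 104).
  Combine with x ≡ 0 (mod 5): since gcd(104, 5) = 1, we get a unique residue mod 520.
    Write x = 97 + 104·t and substitute into x ≡ 0 (mod 5): 104·t ≡ 0 − 97 = -97 (mod 5).
    Reduce coefficients mod 5: 4·t ≡ 3 (mod 5).
    The inverse of 4 mod 5 is 4 (since 4·4 = 16 = 3·5 + 1), so t ≡ 4·3 = 12 ≡ 2 (mod 5).
    Then x = 97 + 104·2 = 305, valid modulo lcm(104, 5) = 520: x ≡ 305 (mod 520).
Verify: 305 mod 8 = 1 ✓, 305 mod 13 = 6 ✓, 305 mod 5 = 0 ✓.

x ≡ 305 (mod 520).


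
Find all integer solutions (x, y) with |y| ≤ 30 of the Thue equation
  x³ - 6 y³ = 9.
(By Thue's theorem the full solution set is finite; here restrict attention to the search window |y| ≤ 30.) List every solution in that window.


The equation is x³ - 6y³ = 9. For fixed y, x³ = 6·y³ + 9, so a solution requires the RHS to be a perfect cube.
Strategy: iterate y from -30 to 30, compute RHS = 6·y³ + 9, and check whether it is a (positive or negative) perfect cube.
Check small values of y:
  y = 0: RHS = 9 is not a perfect cube.
  y = 1: RHS = 15 is not a perfect cube.
  y = -1: RHS = 3 is not a perfect cube.
  y = 2: RHS = 57 is not a perfect cube.
  y = -2: RHS = -39 is not a perfect cube.
  y = 3: RHS = 171 is not a perfect cube.
  y = -3: RHS = -153 is not a perfect cube.
Continuing the search up to |y| = 30 finds no solutions either.
No (x, y) in the scanned range satisfies the equation.

No integer solutions with |y| ≤ 30.


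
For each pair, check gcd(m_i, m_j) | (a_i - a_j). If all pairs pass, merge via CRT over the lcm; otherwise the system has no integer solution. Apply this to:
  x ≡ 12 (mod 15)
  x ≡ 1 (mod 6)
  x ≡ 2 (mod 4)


Moduli 15, 6, 4 are not pairwise coprime, so CRT works modulo lcm(m_i) when all pairwise compatibility conditions hold.
Pairwise compatibility: gcd(m_i, m_j) must divide a_i - a_j for every pair.
Merge one congruence at a time:
  Start: x ≡ 12 (mod 15).
  Combine with x ≡ 1 (mod 6): gcd(15, 6) = 3, and 1 - 12 = -11 is NOT divisible by 3.
    ⇒ system is inconsistent (no integer solution).

No solution (the system is inconsistent).


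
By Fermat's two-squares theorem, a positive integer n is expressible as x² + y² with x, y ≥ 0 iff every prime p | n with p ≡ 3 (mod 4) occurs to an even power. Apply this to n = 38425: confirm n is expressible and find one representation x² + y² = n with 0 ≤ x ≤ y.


Step 1: Factor n = 38425 = 5^2 · 29 · 53.
Step 2: Check the mod-4 condition on each prime factor: 5 ≡ 1 (mod 4), exponent 2; 29 ≡ 1 (mod 4), exponent 1; 53 ≡ 1 (mod 4), exponent 1.
All primes ≡ 3 (mod 4) appear to even exponent (or don't appear), so by the two-squares theorem n IS expressible as a sum of two squares.
Step 3: Build a representation. Group n = k² · m with k = 5 and m = 29 · 53 = 1537 (a product of primes ≡ 1 (mod 4)); a representation of m scales to one of n via (k·x)² + (k·y)² = k²(x² + y²). Each prime p ≡ 1 (mod 4) is itself a sum of two squares; find a² by testing p − a² for a perfect square:
  29: 29 − 1² = 28, 29 − 2² = 25 = 5² ⇒ 29 = 2² + 5².
  53: 53 − 1² = 52, 53 − 2² = 49 = 7² ⇒ 53 = 2² + 7².
  Combine using the Brahmagupta–Fibonacci identity (a² + b²)(c² + d²) = (ac − bd)² + (ad + bc)² = (ac + bd)² + (ad − bc)²:
  29 · 53 = 1537: from (2² + 5²)(2² + 7²), take (2·2 − 5·7, 2·7 + 5·2) = (4 − 35, 14 + 10) = (-31, 24); dropping signs (only squares matter) gives (31, 24); check 31² + 24² = 961 + 576 = 1537 ✓.
  Scale by k = 5: (5·31, 5·24) = (155, 120).
Step 4: Order so x ≤ y and verify: 120² + 155² = 14400 + 24025 = 38425 = n. ✓

n = 38425 = 120² + 155² (one valid representation with x ≤ y).


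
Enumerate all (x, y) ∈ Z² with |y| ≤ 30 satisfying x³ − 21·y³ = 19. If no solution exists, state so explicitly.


The equation is x³ - 21y³ = 19. For fixed y, x³ = 21·y³ + 19, so a solution requires the RHS to be a perfect cube.
Strategy: iterate y from -30 to 30, compute RHS = 21·y³ + 19, and check whether it is a (positive or negative) perfect cube.
Check small values of y:
  y = 0: RHS = 19 is not a perfect cube.
  y = 1: RHS = 40 is not a perfect cube.
  y = -1: RHS = -2 is not a perfect cube.
  y = 2: RHS = 187 is not a perfect cube.
  y = -2: RHS = -149 is not a perfect cube.
  y = 3: RHS = 586 is not a perfect cube.
  y = -3: RHS = -548 is not a perfect cube.
Continuing the search up to |y| = 30 finds no solutions either.
No (x, y) in the scanned range satisfies the equation.

No integer solutions with |y| ≤ 30.


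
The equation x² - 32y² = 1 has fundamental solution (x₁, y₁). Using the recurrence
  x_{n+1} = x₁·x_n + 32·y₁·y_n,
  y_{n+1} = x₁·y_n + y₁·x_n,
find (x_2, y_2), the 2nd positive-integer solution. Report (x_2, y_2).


Step 1: Find the fundamental solution (x₁, y₁) of x² - 32y² = 1.
  Expand √32 as a continued fraction. a₀ = ⌊√32⌋ = 5; iterate m_{k+1} = d_k·a_k − m_k, d_{k+1} = (32 − m_{k+1}²)/d_k, a_{k+1} = ⌊(a₀ + m_{k+1})/d_{k+1}⌋ (starting m₀ = 0, d₀ = 1), with convergents p_k = a_k·p_{k-1} + p_{k-2}, q_k = a_k·q_{k-1} + q_{k-2} (p₋₁ = 1, q₋₁ = 0):
  k = 0: a₀ = 5; p₀/q₀ = 5/1; p₀² − 32·q₀² = 25 − 32 = -7.
  k = 1: m = 5, d = 7, a = ⌊(5 + 5)/7⌋ = 1; p/q = (1·5 + 1)/(1·1 + 0) = 6/1; p² − 32·q² = 36 − 32 = 4.
  k = 2: m = 2, d = 4, a = ⌊(5 + 2)/4⌋ = 1; p/q = (1·6 + 5)/(1·1 + 1) = 11/2; p² − 32·q² = 121 − 128 = -7.
  k = 3: m = 2, d = 7, a = ⌊(5 + 2)/7⌋ = 1; p/q = (1·11 + 6)/(1·2 + 1) = 17/3; p² − 32·q² = 289 − 288 = 1.
  The first convergent with p² − 32·q² = 1 gives the fundamental solution (x₁, y₁) = (17, 3).
Step 2: Apply the recurrence (x_{n+1}, y_{n+1}) = (x₁x_n + 32y₁y_n, x₁y_n + y₁x_n) repeatedly.
  From (x_1, y_1) = (17, 3): x_2 = 17·17 + 32·3·3 = 577; y_2 = 17·3 + 3·17 = 102.
Step 3: Verify x_2² - 32·y_2² = 332929 - 332928 = 1 (should be 1). ✓

(x_1, y_1) = (17, 3); (x_2, y_2) = (577, 102).


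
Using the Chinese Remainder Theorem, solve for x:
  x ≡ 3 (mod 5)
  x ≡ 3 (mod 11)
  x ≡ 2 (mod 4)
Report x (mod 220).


Moduli 5, 11, 4 are pairwise coprime; by CRT there is a unique solution modulo M = 5 · 11 · 4 = 220.
Solve pairwise, accumulating the modulus:
  Start with x ≡ 3 (mod 5).
  Combine with x ≡ 3 (mod 11): since gcd(5, 11) = 1, we get a unique residue mod 55.
    Write x = 3 + 5·t and substitute into x ≡ 3 (mod 11): 5·t ≡ 3 − 3 = 0 (mod 11).
    The inverse of 5 mod 11 is 9 (since 5·9 = 45 = 4·11 + 1), so t ≡ 9·0 = 0 ≡ 0 (mod 11).
    Then x = 3 + 5·0 = 3, valid modulo lcm(5, 11) = 55: x ≡ 3 (mod 55).
  Combine with x ≡ 2 (mod 4): since gcd(55, 4) = 1, we get a unique residue mod 220.
    Write x = 3 + 55·t and substitute into x ≡ 2 (mod 4): 55·t ≡ 2 − 3 = -1 (mod 4).
    Reduce coefficients mod 4: 3·t ≡ 3 (mod 4).
    The inverse of 3 mod 4 is 3 (since 3·3 = 9 = 2·4 + 1), so t ≡ 3·3 = 9 ≡ 1 (mod 4).
    Then x = 3 + 55·1 = 58, valid modulo lcm(55, 4) = 220: x ≡ 58 (mod 220).
Verify: 58 mod 5 = 3 ✓, 58 mod 11 = 3 ✓, 58 mod 4 = 2 ✓.

x ≡ 58 (mod 220).


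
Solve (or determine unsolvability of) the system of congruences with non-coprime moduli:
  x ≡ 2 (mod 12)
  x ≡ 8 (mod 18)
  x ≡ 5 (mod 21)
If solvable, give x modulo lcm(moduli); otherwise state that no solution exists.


Moduli 12, 18, 21 are not pairwise coprime, so CRT works modulo lcm(m_i) when all pairwise compatibility conditions hold.
Pairwise compatibility: gcd(m_i, m_j) must divide a_i - a_j for every pair.
Merge one congruence at a time:
  Start: x ≡ 2 (mod 12).
  Combine with x ≡ 8 (mod 18): gcd(12, 18) = 6; 8 - 2 = 6, which IS divisible by 6, so compatible.
    Write x = 2 + 12·t and substitute into x ≡ 8 (mod 18): 12·t ≡ 8 − 2 = 6 (mod 18).
    Divide the congruence (and modulus) by g = 6: 2·t ≡ 1 (mod 3).
    The inverse of 2 mod 3 is 2 (since 2·2 = 4 = 1·3 + 1), so t ≡ 2·1 = 2 ≡ 2 (mod 3).
    Then x = 2 + 12·2 = 26, valid modulo lcm(12, 18) = 36: x ≡ 26 (mod 36).
  Combine with x ≡ 5 (mod 21): gcd(36, 21) = 3; 5 - 26 = -21, which IS divisible by 3, so compatible.
    Write x = 26 + 36·t and substitute into x ≡ 5 (mod 21): 36·t ≡ 5 − 26 = -21 (mod 21).
    Divide the congruence (and modulus) by g = 3: 12·t ≡ -7 (mod 7).
    Reduce coefficients mod 7: 5·t ≡ 0 (mod 7).
    The inverse of 5 mod 7 is 3 (since 5·3 = 15 = 2·7 + 1), so t ≡ 3·0 = 0 ≡ 0 (mod 7).
    Then x = 26 + 36·0 = 26, valid modulo lcm(36, 21) = 252: x ≡ 26 (mod 252).
Verify: 26 mod 12 = 2, 26 mod 18 = 8, 26 mod 21 = 5.

x ≡ 26 (mod 252).
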